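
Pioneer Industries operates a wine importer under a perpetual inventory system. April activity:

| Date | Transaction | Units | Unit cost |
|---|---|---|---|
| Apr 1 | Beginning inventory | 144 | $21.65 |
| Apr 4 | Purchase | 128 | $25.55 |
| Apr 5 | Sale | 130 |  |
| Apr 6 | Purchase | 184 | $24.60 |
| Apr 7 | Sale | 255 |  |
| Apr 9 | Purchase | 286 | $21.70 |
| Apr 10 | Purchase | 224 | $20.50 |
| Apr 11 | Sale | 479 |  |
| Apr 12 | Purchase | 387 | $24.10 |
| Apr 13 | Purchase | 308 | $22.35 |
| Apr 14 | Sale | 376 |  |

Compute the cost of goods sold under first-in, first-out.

COGS = $28,316.00

Apr 5, 130 sold [FIFO — oldest first]: 130 @ $21.65 = $2,814.50
Apr 7, 255 sold [FIFO — oldest first]: 14 @ $21.65 + 128 @ $25.55 + 113 @ $24.60 = $6,353.30
Apr 11, 479 sold [FIFO — oldest first]: 71 @ $24.60 + 286 @ $21.70 + 122 @ $20.50 = $10,453.80
Apr 14, 376 sold [FIFO — oldest first]: 102 @ $20.50 + 274 @ $24.10 = $8,694.40
Total COGS = $2,814.50 + $6,353.30 + $10,453.80 + $8,694.40 = $28,316.00
Ending inventory: 113 @ $24.10 + 308 @ $22.35 = $9,607.10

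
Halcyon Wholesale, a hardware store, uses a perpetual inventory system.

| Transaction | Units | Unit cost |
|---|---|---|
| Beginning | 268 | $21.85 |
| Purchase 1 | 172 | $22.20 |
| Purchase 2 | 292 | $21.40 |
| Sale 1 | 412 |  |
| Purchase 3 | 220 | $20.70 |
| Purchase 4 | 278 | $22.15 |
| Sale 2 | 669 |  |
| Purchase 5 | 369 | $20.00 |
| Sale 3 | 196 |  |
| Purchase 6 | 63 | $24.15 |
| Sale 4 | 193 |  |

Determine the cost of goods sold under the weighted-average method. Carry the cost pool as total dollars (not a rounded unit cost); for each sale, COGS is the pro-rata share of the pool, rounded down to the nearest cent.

After Beginning: 268 on hand, pool $5,855.80 (≈ $21.8500 each)
After Purchase 1: 440 on hand, pool $9,674.20 (≈ $21.9868 each)
After Purchase 2: 732 on hand, pool $15,923.00 (≈ $21.7527 each)
Sale 1, sell 412: 412/732 × $15,923.00 → $8,962.12
After Purchase 3: 540 on hand, pool $11,514.88 (≈ $21.3239 each)
After Purchase 4: 818 on hand, pool $17,672.58 (≈ $21.6046 each)
Sale 2, sell 669: 669/818 × $17,672.58 → $14,453.49
After Purchase 5: 518 on hand, pool $10,599.09 (≈ $20.4616 each)
Sale 3, sell 196: 196/518 × $10,599.09 → $4,010.46
After Purchase 6: 385 on hand, pool $8,110.08 (≈ $21.0651 each)
Sale 4, sell 193: 193/385 × $8,110.08 → $4,065.57
Total COGS = $8,962.12 + $14,453.49 + $4,010.46 + $4,065.57 = $31,491.64
Ending inventory (cost pool remaining) = $4,044.51
Check: goods available $35,536.15 = COGS $31,491.64 + ending $4,044.51

COGS = $31,491.64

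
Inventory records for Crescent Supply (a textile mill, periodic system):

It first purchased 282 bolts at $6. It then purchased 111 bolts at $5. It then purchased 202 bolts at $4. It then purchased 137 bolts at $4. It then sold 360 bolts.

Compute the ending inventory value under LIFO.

Sale 1 (360) [LIFO — newest first]: 137 @ $4 + 202 @ $4 + 21 @ $5 = $1,461
Ending inventory: 282 @ $6 + 90 @ $5 = $2,142

Ending inventory = $2,142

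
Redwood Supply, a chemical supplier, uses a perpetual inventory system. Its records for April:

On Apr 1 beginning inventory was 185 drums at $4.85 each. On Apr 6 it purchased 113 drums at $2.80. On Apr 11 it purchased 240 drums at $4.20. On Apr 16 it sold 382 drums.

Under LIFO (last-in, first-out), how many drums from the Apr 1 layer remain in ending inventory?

Apr 16, 382 sold [LIFO — newest first]: 240 @ $4.20 + 113 @ $2.80 + 29 @ $4.85 = $1,465.05
Ending inventory: 156 @ $4.85 = $756.60

156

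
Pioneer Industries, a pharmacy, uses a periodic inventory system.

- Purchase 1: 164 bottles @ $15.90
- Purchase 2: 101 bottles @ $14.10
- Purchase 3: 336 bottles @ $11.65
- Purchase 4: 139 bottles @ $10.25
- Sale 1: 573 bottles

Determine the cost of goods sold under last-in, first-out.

Sale 1 (573) [LIFO — newest first]: 139 @ $10.25 + 336 @ $11.65 + 98 @ $14.10 = $6,720.95
Ending inventory: 164 @ $15.90 + 3 @ $14.10 = $2,649.90
Check: goods available $9,370.85 = COGS $6,720.95 + ending $2,649.90

COGS = $6,720.95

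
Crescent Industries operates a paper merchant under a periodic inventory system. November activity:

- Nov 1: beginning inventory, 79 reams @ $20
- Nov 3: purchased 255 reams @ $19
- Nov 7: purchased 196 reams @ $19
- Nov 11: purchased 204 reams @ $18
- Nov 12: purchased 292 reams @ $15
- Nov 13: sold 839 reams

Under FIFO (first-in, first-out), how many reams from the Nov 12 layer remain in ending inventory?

Nov 13, 839 sold [FIFO — oldest first]: 79 @ $20 + 255 @ $19 + 196 @ $19 + 204 @ $18 + 105 @ $15 = $15,396
Ending inventory: 187 @ $15 = $2,805

187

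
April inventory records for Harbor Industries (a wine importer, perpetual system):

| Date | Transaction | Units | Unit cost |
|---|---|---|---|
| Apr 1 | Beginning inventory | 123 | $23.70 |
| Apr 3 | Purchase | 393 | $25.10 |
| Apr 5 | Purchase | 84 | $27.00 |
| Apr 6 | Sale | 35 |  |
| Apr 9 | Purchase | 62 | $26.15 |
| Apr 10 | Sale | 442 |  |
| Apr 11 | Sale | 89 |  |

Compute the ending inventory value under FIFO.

Apr 6, 35 sold [FIFO — oldest first]: 35 @ $23.70 = $829.50
Apr 10, 442 sold [FIFO — oldest first]: 88 @ $23.70 + 354 @ $25.10 = $10,971.00
Apr 11, 89 sold [FIFO — oldest first]: 39 @ $25.10 + 50 @ $27.00 = $2,328.90
Total COGS = $829.50 + $10,971.00 + $2,328.90 = $14,129.40
Ending inventory: 34 @ $27.00 + 62 @ $26.15 = $2,539.30
Check: goods available $16,668.70 = COGS $14,129.40 + ending $2,539.30

Ending inventory = $2,539.30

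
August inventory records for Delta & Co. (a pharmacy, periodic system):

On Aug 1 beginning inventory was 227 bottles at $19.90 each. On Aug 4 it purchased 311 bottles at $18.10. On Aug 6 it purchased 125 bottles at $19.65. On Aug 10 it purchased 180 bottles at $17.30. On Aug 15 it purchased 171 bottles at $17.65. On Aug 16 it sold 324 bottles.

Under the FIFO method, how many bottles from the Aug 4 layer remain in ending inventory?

Aug 16, 324 sold [FIFO — oldest first]: 227 @ $19.90 + 97 @ $18.10 = $6,273.00
Ending inventory: 214 @ $18.10 + 125 @ $19.65 + 180 @ $17.30 + 171 @ $17.65 = $12,461.80

214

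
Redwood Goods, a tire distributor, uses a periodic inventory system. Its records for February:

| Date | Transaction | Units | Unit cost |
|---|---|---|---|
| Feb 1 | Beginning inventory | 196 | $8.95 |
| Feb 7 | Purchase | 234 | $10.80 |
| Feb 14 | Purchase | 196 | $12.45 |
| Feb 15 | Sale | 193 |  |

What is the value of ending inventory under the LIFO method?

Feb 15, 193 sold [LIFO — newest first]: 193 @ $12.45 = $2,402.85
Ending inventory: 196 @ $8.95 + 234 @ $10.80 + 3 @ $12.45 = $4,318.75
Check: goods available $6,721.60 = COGS $2,402.85 + ending $4,318.75

Ending inventory = $4,318.75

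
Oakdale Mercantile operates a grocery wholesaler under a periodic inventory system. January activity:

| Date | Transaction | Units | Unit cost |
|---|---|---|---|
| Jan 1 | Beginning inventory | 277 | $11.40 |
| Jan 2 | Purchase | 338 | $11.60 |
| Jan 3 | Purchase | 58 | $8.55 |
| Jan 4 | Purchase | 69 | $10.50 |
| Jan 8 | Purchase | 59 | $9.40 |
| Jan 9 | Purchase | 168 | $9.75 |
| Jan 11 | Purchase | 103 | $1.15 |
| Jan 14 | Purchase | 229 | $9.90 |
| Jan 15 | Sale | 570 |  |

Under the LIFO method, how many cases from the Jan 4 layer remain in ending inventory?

58

Jan 15, 570 sold [LIFO — newest first]: 229 @ $9.90 + 103 @ $1.15 + 168 @ $9.75 + 59 @ $9.40 + 11 @ $10.50 = $4,693.65
Ending inventory: 277 @ $11.40 + 338 @ $11.60 + 58 @ $8.55 + 58 @ $10.50 = $8,183.50
Check: goods available $12,877.15 = COGS $4,693.65 + ending $8,183.50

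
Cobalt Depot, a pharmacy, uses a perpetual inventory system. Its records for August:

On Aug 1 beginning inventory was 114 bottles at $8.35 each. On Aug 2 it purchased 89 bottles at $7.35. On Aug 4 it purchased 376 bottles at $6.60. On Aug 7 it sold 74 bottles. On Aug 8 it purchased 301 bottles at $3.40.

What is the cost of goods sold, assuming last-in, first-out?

COGS = $488.40

Aug 7, 74 sold [LIFO — newest first]: 74 @ $6.60 = $488.40
Ending inventory: 114 @ $8.35 + 89 @ $7.35 + 302 @ $6.60 + 301 @ $3.40 = $4,622.65
Check: goods available $5,111.05 = COGS $488.40 + ending $4,622.65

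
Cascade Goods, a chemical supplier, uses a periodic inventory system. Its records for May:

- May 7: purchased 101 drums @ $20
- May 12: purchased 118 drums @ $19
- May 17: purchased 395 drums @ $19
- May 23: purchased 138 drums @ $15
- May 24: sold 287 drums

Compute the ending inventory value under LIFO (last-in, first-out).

May 24, 287 sold [LIFO — newest first]: 138 @ $15 + 149 @ $19 = $4,901
Ending inventory: 101 @ $20 + 118 @ $19 + 246 @ $19 = $8,936

Ending inventory = $8,936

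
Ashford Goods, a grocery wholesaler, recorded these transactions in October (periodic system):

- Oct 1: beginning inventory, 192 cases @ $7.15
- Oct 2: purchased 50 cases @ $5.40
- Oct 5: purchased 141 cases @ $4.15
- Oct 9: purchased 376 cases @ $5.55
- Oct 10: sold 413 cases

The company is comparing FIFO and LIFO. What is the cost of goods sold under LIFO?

FIFO COGS: 192 @ $7.15 + 50 @ $5.40 + 141 @ $4.15 + 30 @ $5.55 = $2,394.45
LIFO COGS: 376 @ $5.55 + 37 @ $4.15 = $2,240.35

COGS = $2,240.35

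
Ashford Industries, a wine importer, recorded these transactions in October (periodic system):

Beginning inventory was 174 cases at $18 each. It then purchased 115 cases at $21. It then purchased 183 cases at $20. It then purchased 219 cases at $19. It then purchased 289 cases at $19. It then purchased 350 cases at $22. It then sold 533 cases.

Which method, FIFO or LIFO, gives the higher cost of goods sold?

FIFO COGS: 174 @ $18 + 115 @ $21 + 183 @ $20 + 61 @ $19 = $10,366
LIFO COGS: 350 @ $22 + 183 @ $19 = $11,177

LIFO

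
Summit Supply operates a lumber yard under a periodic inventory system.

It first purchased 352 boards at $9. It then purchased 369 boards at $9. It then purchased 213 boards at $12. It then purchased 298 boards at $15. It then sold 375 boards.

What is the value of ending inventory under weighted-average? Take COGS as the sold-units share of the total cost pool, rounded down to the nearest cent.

Ending inventory = $9,401.27

Sale 1, sell 375: 375/1232 × $13,515.00 → $4,113.73
Ending inventory (cost pool remaining) = $9,401.27
Check: goods available $13,515.00 = COGS $4,113.73 + ending $9,401.27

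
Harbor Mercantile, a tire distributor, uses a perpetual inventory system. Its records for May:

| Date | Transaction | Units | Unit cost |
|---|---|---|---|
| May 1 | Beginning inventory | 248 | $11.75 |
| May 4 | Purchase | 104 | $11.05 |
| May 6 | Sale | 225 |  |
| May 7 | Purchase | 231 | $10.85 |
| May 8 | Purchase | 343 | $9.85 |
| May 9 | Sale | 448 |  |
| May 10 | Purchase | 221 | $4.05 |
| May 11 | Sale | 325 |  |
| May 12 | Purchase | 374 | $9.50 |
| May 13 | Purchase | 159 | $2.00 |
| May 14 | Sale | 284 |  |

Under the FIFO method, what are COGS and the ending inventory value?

May 6, 225 sold [FIFO — oldest first]: 225 @ $11.75 = $2,643.75
May 9, 448 sold [FIFO — oldest first]: 23 @ $11.75 + 104 @ $11.05 + 231 @ $10.85 + 90 @ $9.85 = $4,812.30
May 11, 325 sold [FIFO — oldest first]: 253 @ $9.85 + 72 @ $4.05 = $2,783.65
May 14, 284 sold [FIFO — oldest first]: 149 @ $4.05 + 135 @ $9.50 = $1,885.95
Total COGS = $2,643.75 + $4,812.30 + $2,783.65 + $1,885.95 = $12,125.65
Ending inventory: 239 @ $9.50 + 159 @ $2.00 = $2,588.50

COGS = $12,125.65; ending inventory = $2,588.50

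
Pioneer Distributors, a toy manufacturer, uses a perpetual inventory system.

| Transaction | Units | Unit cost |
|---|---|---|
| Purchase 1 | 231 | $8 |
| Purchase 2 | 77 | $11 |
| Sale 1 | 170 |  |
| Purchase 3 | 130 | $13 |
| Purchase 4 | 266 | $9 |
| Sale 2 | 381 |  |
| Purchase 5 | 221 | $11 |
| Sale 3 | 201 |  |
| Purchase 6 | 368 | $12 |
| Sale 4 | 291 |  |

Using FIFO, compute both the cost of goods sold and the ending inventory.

Sale 1 (170) [FIFO — oldest first]: 170 @ $8 = $1,360
Sale 2 (381) [FIFO — oldest first]: 61 @ $8 + 77 @ $11 + 130 @ $13 + 113 @ $9 = $4,042
Sale 3 (201) [FIFO — oldest first]: 153 @ $9 + 48 @ $11 = $1,905
Sale 4 (291) [FIFO — oldest first]: 173 @ $11 + 118 @ $12 = $3,319
Total COGS = $1,360 + $4,042 + $1,905 + $3,319 = $10,626
Ending inventory: 250 @ $12 = $3,000
Check: goods available $13,626 = COGS $10,626 + ending $3,000

COGS = $10,626; ending inventory = $3,000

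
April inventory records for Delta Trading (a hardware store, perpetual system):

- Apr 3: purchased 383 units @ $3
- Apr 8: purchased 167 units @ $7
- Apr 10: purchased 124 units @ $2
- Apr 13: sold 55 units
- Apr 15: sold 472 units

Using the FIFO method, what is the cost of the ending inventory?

Ending inventory = $409

Apr 13, 55 sold [FIFO — oldest first]: 55 @ $3 = $165
Apr 15, 472 sold [FIFO — oldest first]: 328 @ $3 + 144 @ $7 = $1,992
Total COGS = $165 + $1,992 = $2,157
Ending inventory: 23 @ $7 + 124 @ $2 = $409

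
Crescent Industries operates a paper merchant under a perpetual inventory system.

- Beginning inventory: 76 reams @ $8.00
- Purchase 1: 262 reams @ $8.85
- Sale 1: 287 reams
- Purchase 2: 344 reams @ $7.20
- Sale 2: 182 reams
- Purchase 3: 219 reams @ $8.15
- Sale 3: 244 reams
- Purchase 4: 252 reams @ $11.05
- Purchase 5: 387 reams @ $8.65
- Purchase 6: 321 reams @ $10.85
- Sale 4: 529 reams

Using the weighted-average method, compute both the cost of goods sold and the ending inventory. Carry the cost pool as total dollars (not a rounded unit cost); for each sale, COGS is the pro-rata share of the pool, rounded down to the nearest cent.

After Beginning: 76 on hand, pool $608.00 (≈ $8.0000 each)
After Purchase 1: 338 on hand, pool $2,926.70 (≈ $8.6589 each)
Sale 1, sell 287: 287/338 × $2,926.70 → $2,485.09
After Purchase 2: 395 on hand, pool $2,918.41 (≈ $7.3884 each)
Sale 2, sell 182: 182/395 × $2,918.41 → $1,344.68
After Purchase 3: 432 on hand, pool $3,358.58 (≈ $7.7745 each)
Sale 3, sell 244: 244/432 × $3,358.58 → $1,896.97
After Purchase 4: 440 on hand, pool $4,246.21 (≈ $9.6505 each)
After Purchase 5: 827 on hand, pool $7,593.76 (≈ $9.1823 each)
After Purchase 6: 1148 on hand, pool $11,076.61 (≈ $9.6486 each)
Sale 4, sell 529: 529/1148 × $11,076.61 → $5,104.11
Total COGS = $2,485.09 + $1,344.68 + $1,896.97 + $5,104.11 = $10,830.85
Ending inventory (cost pool remaining) = $5,972.50

COGS = $10,830.85; ending inventory = $5,972.50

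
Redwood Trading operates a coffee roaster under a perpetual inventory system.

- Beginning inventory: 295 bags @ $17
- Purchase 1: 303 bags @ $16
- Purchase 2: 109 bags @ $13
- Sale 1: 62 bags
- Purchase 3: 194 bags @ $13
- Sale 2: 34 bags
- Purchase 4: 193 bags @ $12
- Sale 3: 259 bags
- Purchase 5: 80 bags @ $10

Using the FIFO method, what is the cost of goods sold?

COGS = $5,975

Sale 1 (62) [FIFO — oldest first]: 62 @ $17 = $1,054
Sale 2 (34) [FIFO — oldest first]: 34 @ $17 = $578
Sale 3 (259) [FIFO — oldest first]: 199 @ $17 + 60 @ $16 = $4,343
Total COGS = $1,054 + $578 + $4,343 = $5,975
Ending inventory: 243 @ $16 + 109 @ $13 + 194 @ $13 + 193 @ $12 + 80 @ $10 = $10,943
Check: goods available $16,918 = COGS $5,975 + ending $10,943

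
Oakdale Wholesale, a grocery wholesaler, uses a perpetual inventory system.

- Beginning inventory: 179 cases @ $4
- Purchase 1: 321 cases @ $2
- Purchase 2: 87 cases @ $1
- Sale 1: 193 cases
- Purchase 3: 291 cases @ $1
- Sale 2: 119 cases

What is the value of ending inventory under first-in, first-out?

Ending inventory = $754

Sale 1 (193) [FIFO — oldest first]: 179 @ $4 + 14 @ $2 = $744
Sale 2 (119) [FIFO — oldest first]: 119 @ $2 = $238
Total COGS = $744 + $238 = $982
Ending inventory: 188 @ $2 + 87 @ $1 + 291 @ $1 = $754
Check: goods available $1,736 = COGS $982 + ending $754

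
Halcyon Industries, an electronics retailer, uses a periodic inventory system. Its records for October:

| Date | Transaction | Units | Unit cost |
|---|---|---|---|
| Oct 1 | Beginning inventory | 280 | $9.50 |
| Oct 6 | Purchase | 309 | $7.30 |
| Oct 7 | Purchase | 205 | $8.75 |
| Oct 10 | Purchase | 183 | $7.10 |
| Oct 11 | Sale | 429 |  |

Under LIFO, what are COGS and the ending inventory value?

Oct 11, 429 sold [LIFO — newest first]: 183 @ $7.10 + 205 @ $8.75 + 41 @ $7.30 = $3,392.35
Ending inventory: 280 @ $9.50 + 268 @ $7.30 = $4,616.40

COGS = $3,392.35; ending inventory = $4,616.40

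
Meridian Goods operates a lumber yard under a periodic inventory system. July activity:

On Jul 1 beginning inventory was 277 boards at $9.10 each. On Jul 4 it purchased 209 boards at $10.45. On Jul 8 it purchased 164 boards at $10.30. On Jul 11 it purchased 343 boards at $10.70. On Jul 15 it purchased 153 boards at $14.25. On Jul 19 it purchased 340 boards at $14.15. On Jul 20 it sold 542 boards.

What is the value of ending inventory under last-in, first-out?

Ending inventory = $9,539.75

Jul 20, 542 sold [LIFO — newest first]: 340 @ $14.15 + 153 @ $14.25 + 49 @ $10.70 = $7,515.55
Ending inventory: 277 @ $9.10 + 209 @ $10.45 + 164 @ $10.30 + 294 @ $10.70 = $9,539.75
Check: goods available $17,055.30 = COGS $7,515.55 + ending $9,539.75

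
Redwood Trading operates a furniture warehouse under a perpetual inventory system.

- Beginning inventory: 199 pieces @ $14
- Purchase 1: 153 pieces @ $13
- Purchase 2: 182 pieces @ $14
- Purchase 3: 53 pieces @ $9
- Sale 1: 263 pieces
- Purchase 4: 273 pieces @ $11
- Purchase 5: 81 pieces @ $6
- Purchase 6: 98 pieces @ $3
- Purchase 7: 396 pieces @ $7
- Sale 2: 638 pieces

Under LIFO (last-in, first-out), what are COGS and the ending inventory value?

COGS = $7,634; ending inventory = $6,721

Sale 1 (263) [LIFO — newest first]: 53 @ $9 + 182 @ $14 + 28 @ $13 = $3,389
Sale 2 (638) [LIFO — newest first]: 396 @ $7 + 98 @ $3 + 81 @ $6 + 63 @ $11 = $4,245
Total COGS = $3,389 + $4,245 = $7,634
Ending inventory: 199 @ $14 + 125 @ $13 + 210 @ $11 = $6,721
Check: goods available $14,355 = COGS $7,634 + ending $6,721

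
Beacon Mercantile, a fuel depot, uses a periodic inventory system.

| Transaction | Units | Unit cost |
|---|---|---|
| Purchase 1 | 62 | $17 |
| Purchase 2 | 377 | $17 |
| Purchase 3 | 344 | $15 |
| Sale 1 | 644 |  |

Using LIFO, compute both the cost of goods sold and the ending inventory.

Sale 1 (644) [LIFO — newest first]: 344 @ $15 + 300 @ $17 = $10,260
Ending inventory: 62 @ $17 + 77 @ $17 = $2,363

COGS = $10,260; ending inventory = $2,363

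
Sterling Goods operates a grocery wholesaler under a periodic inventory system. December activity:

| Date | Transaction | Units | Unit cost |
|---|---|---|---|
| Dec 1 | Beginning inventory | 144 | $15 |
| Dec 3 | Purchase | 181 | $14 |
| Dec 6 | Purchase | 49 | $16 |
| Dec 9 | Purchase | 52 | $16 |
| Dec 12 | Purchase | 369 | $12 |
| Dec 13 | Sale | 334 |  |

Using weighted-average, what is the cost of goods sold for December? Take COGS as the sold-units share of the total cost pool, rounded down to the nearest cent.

COGS = $4,511.31

Dec 13, sell 334: 334/795 × $10,738.00 → $4,511.31
Ending inventory (cost pool remaining) = $6,226.69
Check: goods available $10,738.00 = COGS $4,511.31 + ending $6,226.69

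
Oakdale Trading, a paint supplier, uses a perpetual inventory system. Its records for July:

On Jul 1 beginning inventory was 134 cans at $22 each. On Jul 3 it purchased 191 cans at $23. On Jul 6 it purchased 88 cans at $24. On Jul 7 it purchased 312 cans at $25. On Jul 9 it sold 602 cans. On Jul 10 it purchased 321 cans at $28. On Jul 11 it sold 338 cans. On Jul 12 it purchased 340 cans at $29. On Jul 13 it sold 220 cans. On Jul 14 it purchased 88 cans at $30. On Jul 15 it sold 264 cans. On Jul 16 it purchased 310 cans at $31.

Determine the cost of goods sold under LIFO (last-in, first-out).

Jul 9, 602 sold [LIFO — newest first]: 312 @ $25 + 88 @ $24 + 191 @ $23 + 11 @ $22 = $14,547
Jul 11, 338 sold [LIFO — newest first]: 321 @ $28 + 17 @ $22 = $9,362
Jul 13, 220 sold [LIFO — newest first]: 220 @ $29 = $6,380
Jul 15, 264 sold [LIFO — newest first]: 88 @ $30 + 120 @ $29 + 56 @ $22 = $7,352
Total COGS = $14,547 + $9,362 + $6,380 + $7,352 = $37,641
Ending inventory: 50 @ $22 + 310 @ $31 = $10,710

COGS = $37,641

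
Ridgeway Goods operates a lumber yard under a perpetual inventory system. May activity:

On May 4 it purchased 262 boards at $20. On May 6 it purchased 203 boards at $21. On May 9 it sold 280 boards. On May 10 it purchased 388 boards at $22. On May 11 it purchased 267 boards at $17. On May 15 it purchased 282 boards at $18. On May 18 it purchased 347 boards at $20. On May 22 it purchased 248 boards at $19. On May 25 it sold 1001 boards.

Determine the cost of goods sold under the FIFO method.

COGS = $25,476

May 9, 280 sold [FIFO — oldest first]: 262 @ $20 + 18 @ $21 = $5,618
May 25, 1001 sold [FIFO — oldest first]: 185 @ $21 + 388 @ $22 + 267 @ $17 + 161 @ $18 = $19,858
Total COGS = $5,618 + $19,858 = $25,476
Ending inventory: 121 @ $18 + 347 @ $20 + 248 @ $19 = $13,830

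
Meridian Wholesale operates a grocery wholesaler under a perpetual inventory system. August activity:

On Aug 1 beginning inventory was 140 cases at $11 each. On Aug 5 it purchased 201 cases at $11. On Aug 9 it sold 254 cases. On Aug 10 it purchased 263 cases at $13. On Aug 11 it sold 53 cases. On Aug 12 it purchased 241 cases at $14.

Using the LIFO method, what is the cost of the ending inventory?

Ending inventory = $7,061

Aug 9, 254 sold [LIFO — newest first]: 201 @ $11 + 53 @ $11 = $2,794
Aug 11, 53 sold [LIFO — newest first]: 53 @ $13 = $689
Total COGS = $2,794 + $689 = $3,483
Ending inventory: 87 @ $11 + 210 @ $13 + 241 @ $14 = $7,061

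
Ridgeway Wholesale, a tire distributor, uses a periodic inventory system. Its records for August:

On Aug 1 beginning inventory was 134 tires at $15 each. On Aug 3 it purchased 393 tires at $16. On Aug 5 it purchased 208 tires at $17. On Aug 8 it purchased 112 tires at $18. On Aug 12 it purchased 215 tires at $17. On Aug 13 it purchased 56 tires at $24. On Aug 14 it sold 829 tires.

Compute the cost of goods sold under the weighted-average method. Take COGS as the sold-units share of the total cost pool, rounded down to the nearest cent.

COGS = $13,976.58

Aug 14, sell 829: 829/1118 × $18,849.00 → $13,976.58
Ending inventory (cost pool remaining) = $4,872.42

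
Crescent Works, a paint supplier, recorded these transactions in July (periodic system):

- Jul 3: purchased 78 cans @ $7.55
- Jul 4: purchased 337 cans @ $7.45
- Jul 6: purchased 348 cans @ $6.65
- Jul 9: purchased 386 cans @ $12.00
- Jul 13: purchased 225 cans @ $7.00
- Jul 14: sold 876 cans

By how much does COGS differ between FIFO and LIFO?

FIFO COGS: 78 @ $7.55 + 337 @ $7.45 + 348 @ $6.65 + 113 @ $12.00 = $6,769.75
LIFO COGS: 225 @ $7.00 + 386 @ $12.00 + 265 @ $6.65 = $7,969.25
Difference = |$6,769.75 − $7,969.25| = $1,199.50

$1,199.50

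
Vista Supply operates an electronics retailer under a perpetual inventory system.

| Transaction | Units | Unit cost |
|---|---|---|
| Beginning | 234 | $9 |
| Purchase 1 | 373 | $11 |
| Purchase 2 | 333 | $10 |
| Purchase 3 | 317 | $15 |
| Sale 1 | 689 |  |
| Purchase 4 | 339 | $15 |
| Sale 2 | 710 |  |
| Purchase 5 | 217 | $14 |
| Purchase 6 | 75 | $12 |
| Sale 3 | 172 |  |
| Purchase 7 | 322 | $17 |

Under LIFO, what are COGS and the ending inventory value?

Sale 1 (689) [LIFO — newest first]: 317 @ $15 + 333 @ $10 + 39 @ $11 = $8,514
Sale 2 (710) [LIFO — newest first]: 339 @ $15 + 334 @ $11 + 37 @ $9 = $9,092
Sale 3 (172) [LIFO — newest first]: 75 @ $12 + 97 @ $14 = $2,258
Total COGS = $8,514 + $9,092 + $2,258 = $19,864
Ending inventory: 197 @ $9 + 120 @ $14 + 322 @ $17 = $8,927
Check: goods available $28,791 = COGS $19,864 + ending $8,927

COGS = $19,864; ending inventory = $8,927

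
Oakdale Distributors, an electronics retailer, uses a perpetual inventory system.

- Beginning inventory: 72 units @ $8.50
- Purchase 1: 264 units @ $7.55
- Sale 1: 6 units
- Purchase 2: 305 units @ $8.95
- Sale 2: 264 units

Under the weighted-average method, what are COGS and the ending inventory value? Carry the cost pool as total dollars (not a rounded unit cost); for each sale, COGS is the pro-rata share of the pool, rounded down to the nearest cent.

After Beginning: 72 on hand, pool $612.00 (≈ $8.5000 each)
After Purchase 1: 336 on hand, pool $2,605.20 (≈ $7.7536 each)
Sale 1, sell 6: 6/336 × $2,605.20 → $46.52
After Purchase 2: 635 on hand, pool $5,288.43 (≈ $8.3282 each)
Sale 2, sell 264: 264/635 × $5,288.43 → $2,198.65
Total COGS = $46.52 + $2,198.65 = $2,245.17
Ending inventory (cost pool remaining) = $3,089.78

COGS = $2,245.17; ending inventory = $3,089.78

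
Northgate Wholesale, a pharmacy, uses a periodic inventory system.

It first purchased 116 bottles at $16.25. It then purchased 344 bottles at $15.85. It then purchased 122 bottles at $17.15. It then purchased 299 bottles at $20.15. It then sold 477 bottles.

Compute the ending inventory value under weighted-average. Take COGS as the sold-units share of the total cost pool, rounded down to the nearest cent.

Ending inventory = $7,087.00

Sale 1, sell 477: 477/881 × $15,454.55 → $8,367.55
Ending inventory (cost pool remaining) = $7,087.00
Check: goods available $15,454.55 = COGS $8,367.55 + ending $7,087.00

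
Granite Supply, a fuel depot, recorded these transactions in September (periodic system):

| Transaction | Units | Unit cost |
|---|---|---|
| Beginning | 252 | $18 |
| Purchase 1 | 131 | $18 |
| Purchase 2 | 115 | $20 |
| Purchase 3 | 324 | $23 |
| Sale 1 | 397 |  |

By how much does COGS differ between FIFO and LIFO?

FIFO COGS: 252 @ $18 + 131 @ $18 + 14 @ $20 = $7,174
LIFO COGS: 324 @ $23 + 73 @ $20 = $8,912
Difference = |$7,174 − $8,912| = $1,738

$1,738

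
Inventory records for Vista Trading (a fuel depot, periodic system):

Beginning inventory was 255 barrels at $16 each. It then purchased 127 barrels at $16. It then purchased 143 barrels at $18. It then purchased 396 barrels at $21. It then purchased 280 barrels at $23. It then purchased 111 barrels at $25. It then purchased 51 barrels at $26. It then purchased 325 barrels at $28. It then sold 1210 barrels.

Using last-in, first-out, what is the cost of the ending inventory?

Sale 1 (1210) [LIFO — newest first]: 325 @ $28 + 51 @ $26 + 111 @ $25 + 280 @ $23 + 396 @ $21 + 47 @ $18 = $28,803
Ending inventory: 255 @ $16 + 127 @ $16 + 96 @ $18 = $7,840

Ending inventory = $7,840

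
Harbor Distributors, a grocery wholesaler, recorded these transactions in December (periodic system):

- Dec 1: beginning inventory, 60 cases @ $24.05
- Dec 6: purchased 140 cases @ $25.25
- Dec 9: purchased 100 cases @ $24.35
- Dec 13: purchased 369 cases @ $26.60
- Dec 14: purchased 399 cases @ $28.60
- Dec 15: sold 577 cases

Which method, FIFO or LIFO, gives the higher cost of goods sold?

LIFO

FIFO COGS: 60 @ $24.05 + 140 @ $25.25 + 100 @ $24.35 + 277 @ $26.60 = $14,781.20
LIFO COGS: 399 @ $28.60 + 178 @ $26.60 = $16,146.20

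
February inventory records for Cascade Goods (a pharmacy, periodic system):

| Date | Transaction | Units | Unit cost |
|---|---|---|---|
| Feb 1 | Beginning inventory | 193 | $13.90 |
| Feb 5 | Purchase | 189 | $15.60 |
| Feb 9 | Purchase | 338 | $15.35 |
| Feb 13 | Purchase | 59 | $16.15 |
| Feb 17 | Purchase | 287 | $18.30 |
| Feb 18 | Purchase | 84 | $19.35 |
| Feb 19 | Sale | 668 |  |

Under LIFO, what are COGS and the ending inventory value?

COGS = $11,483.65; ending inventory = $7,166.10

Feb 19, 668 sold [LIFO — newest first]: 84 @ $19.35 + 287 @ $18.30 + 59 @ $16.15 + 238 @ $15.35 = $11,483.65
Ending inventory: 193 @ $13.90 + 189 @ $15.60 + 100 @ $15.35 = $7,166.10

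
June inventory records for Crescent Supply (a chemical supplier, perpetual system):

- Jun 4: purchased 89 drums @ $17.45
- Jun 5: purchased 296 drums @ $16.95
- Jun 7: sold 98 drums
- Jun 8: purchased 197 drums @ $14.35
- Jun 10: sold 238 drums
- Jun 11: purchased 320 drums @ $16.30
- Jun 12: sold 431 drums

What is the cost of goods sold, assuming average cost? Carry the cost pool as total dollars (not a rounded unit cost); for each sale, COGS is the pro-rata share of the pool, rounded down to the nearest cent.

After Jun 4: 89 on hand, pool $1,553.05 (≈ $17.4500 each)
After Jun 5: 385 on hand, pool $6,570.25 (≈ $17.0656 each)
Jun 7, sell 98: 98/385 × $6,570.25 → $1,672.42
After Jun 8: 484 on hand, pool $7,724.78 (≈ $15.9603 each)
Jun 10, sell 238: 238/484 × $7,724.78 → $3,798.54
After Jun 11: 566 on hand, pool $9,142.24 (≈ $16.1524 each)
Jun 12, sell 431: 431/566 × $9,142.24 → $6,961.67
Total COGS = $1,672.42 + $3,798.54 + $6,961.67 = $12,432.63
Ending inventory (cost pool remaining) = $2,180.57

COGS = $12,432.63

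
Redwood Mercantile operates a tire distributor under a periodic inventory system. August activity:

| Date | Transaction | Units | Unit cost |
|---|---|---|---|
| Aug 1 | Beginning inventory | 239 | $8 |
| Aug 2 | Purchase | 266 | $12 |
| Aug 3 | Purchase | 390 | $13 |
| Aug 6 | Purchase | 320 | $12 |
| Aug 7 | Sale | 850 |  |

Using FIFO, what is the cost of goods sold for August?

Aug 7, 850 sold [FIFO — oldest first]: 239 @ $8 + 266 @ $12 + 345 @ $13 = $9,589
Ending inventory: 45 @ $13 + 320 @ $12 = $4,425

COGS = $9,589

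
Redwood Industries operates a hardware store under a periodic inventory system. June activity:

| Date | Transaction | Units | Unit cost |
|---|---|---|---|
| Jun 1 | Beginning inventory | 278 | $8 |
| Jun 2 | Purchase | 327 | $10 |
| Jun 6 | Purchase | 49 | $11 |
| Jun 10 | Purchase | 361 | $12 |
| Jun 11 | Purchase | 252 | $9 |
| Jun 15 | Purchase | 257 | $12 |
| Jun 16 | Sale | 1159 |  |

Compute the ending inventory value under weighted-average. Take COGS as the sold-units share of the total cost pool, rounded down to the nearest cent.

Ending inventory = $3,764.25

Jun 16, sell 1159: 1159/1524 × $15,717.00 → $11,952.75
Ending inventory (cost pool remaining) = $3,764.25
Check: goods available $15,717.00 = COGS $11,952.75 + ending $3,764.25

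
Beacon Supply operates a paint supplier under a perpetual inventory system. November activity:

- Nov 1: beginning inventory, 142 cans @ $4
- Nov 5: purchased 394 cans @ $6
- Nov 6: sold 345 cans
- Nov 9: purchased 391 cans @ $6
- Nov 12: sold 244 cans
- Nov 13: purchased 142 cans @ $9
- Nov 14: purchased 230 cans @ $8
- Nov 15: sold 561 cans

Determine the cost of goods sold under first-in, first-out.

Nov 6, 345 sold [FIFO — oldest first]: 142 @ $4 + 203 @ $6 = $1,786
Nov 12, 244 sold [FIFO — oldest first]: 191 @ $6 + 53 @ $6 = $1,464
Nov 15, 561 sold [FIFO — oldest first]: 338 @ $6 + 142 @ $9 + 81 @ $8 = $3,954
Total COGS = $1,786 + $1,464 + $3,954 = $7,204
Ending inventory: 149 @ $8 = $1,192
Check: goods available $8,396 = COGS $7,204 + ending $1,192

COGS = $7,204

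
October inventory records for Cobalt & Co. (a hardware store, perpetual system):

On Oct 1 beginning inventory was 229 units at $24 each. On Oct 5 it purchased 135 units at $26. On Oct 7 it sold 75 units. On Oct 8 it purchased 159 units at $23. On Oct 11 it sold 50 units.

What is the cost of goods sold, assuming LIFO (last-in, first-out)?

Oct 7, 75 sold [LIFO — newest first]: 75 @ $26 = $1,950
Oct 11, 50 sold [LIFO — newest first]: 50 @ $23 = $1,150
Total COGS = $1,950 + $1,150 = $3,100
Ending inventory: 229 @ $24 + 60 @ $26 + 109 @ $23 = $9,563

COGS = $3,100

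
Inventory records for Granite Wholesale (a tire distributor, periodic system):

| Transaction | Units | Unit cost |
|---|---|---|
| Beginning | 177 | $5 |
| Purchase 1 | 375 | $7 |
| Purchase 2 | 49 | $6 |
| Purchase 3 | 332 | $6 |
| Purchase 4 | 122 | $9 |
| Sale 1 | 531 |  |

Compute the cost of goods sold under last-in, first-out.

COGS = $3,580

Sale 1 (531) [LIFO — newest first]: 122 @ $9 + 332 @ $6 + 49 @ $6 + 28 @ $7 = $3,580
Ending inventory: 177 @ $5 + 347 @ $7 = $3,314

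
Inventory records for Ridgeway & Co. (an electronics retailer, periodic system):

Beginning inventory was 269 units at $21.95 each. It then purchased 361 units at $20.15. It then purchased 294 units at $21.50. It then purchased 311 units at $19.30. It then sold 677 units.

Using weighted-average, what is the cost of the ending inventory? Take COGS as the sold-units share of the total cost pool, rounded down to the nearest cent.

Sale 1, sell 677: 677/1235 × $25,502.00 → $13,979.63
Ending inventory (cost pool remaining) = $11,522.37
Check: goods available $25,502.00 = COGS $13,979.63 + ending $11,522.37

Ending inventory = $11,522.37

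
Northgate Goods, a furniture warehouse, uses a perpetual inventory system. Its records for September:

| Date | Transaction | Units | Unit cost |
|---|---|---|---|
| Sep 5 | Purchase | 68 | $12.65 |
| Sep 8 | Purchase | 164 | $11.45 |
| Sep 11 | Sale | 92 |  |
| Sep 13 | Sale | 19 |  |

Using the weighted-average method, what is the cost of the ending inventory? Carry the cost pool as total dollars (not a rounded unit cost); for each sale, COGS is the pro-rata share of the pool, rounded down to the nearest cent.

Ending inventory = $1,428.02

After Sep 5: 68 on hand, pool $860.20 (≈ $12.6500 each)
After Sep 8: 232 on hand, pool $2,738.00 (≈ $11.8017 each)
Sep 11, sell 92: 92/232 × $2,738.00 → $1,085.75
Sep 13, sell 19: 19/140 × $1,652.25 → $224.23
Total COGS = $1,085.75 + $224.23 = $1,309.98
Ending inventory (cost pool remaining) = $1,428.02
Check: goods available $2,738.00 = COGS $1,309.98 + ending $1,428.02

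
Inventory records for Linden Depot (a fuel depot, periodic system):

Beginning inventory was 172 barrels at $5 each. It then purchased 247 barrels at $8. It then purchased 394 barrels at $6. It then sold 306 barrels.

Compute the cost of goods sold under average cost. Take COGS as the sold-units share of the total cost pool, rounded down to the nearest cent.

Sale 1, sell 306: 306/813 × $5,200.00 → $1,957.19
Ending inventory (cost pool remaining) = $3,242.81

COGS = $1,957.19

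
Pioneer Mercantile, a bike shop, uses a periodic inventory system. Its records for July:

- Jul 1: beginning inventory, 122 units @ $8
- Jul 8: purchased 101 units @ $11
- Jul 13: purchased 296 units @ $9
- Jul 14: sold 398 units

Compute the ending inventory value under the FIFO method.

Ending inventory = $1,089

Jul 14, 398 sold [FIFO — oldest first]: 122 @ $8 + 101 @ $11 + 175 @ $9 = $3,662
Ending inventory: 121 @ $9 = $1,089
Check: goods available $4,751 = COGS $3,662 + ending $1,089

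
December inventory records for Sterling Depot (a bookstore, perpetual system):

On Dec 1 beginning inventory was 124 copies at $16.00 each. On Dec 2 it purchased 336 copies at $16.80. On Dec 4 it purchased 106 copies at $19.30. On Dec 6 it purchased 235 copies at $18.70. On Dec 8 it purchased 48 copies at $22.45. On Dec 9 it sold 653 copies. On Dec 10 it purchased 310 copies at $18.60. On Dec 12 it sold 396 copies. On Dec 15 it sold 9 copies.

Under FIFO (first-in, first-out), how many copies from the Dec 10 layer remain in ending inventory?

Dec 9, 653 sold [FIFO — oldest first]: 124 @ $16.00 + 336 @ $16.80 + 106 @ $19.30 + 87 @ $18.70 = $11,301.50
Dec 12, 396 sold [FIFO — oldest first]: 148 @ $18.70 + 48 @ $22.45 + 200 @ $18.60 = $7,565.20
Dec 15, 9 sold [FIFO — oldest first]: 9 @ $18.60 = $167.40
Total COGS = $11,301.50 + $7,565.20 + $167.40 = $19,034.10
Ending inventory: 101 @ $18.60 = $1,878.60

101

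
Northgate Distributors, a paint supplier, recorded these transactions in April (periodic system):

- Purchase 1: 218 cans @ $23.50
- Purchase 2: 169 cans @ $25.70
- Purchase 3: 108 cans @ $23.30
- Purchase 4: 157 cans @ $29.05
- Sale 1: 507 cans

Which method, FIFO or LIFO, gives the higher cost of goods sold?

FIFO COGS: 218 @ $23.50 + 169 @ $25.70 + 108 @ $23.30 + 12 @ $29.05 = $12,331.30
LIFO COGS: 157 @ $29.05 + 108 @ $23.30 + 169 @ $25.70 + 73 @ $23.50 = $13,136.05

LIFO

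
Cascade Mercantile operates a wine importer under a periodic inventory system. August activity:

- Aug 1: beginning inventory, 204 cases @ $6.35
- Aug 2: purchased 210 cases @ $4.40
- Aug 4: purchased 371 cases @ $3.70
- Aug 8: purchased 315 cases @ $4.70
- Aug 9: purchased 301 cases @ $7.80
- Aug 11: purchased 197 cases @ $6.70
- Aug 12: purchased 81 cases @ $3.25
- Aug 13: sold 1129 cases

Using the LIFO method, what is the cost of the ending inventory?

Ending inventory = $2,722.60

Aug 13, 1129 sold [LIFO — newest first]: 81 @ $3.25 + 197 @ $6.70 + 301 @ $7.80 + 315 @ $4.70 + 235 @ $3.70 = $6,280.95
Ending inventory: 204 @ $6.35 + 210 @ $4.40 + 136 @ $3.70 = $2,722.60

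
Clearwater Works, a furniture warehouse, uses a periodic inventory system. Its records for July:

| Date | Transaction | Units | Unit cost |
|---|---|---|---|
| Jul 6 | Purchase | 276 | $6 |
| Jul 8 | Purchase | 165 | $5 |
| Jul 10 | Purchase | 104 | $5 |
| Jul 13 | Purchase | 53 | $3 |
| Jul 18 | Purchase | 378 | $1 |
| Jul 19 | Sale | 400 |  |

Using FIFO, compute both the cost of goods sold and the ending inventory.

COGS = $2,276; ending inventory = $1,262

Jul 19, 400 sold [FIFO — oldest first]: 276 @ $6 + 124 @ $5 = $2,276
Ending inventory: 41 @ $5 + 104 @ $5 + 53 @ $3 + 378 @ $1 = $1,262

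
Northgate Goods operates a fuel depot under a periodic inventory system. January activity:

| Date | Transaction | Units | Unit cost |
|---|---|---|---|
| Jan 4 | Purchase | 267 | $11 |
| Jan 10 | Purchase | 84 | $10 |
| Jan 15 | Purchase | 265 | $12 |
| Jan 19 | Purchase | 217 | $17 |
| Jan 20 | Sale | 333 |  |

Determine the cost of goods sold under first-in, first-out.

Jan 20, 333 sold [FIFO — oldest first]: 267 @ $11 + 66 @ $10 = $3,597
Ending inventory: 18 @ $10 + 265 @ $12 + 217 @ $17 = $7,049
Check: goods available $10,646 = COGS $3,597 + ending $7,049

COGS = $3,597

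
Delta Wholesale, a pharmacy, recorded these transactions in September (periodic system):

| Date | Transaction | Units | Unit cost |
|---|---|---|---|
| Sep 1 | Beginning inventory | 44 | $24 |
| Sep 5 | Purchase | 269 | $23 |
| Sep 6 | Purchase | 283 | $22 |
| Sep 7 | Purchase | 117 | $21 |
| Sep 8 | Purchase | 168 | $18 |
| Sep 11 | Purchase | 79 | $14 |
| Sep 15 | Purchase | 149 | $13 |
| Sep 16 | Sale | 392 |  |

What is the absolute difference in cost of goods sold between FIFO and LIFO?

$2,986

FIFO COGS: 44 @ $24 + 269 @ $23 + 79 @ $22 = $8,981
LIFO COGS: 149 @ $13 + 79 @ $14 + 164 @ $18 = $5,995
Difference = |$8,981 − $5,995| = $2,986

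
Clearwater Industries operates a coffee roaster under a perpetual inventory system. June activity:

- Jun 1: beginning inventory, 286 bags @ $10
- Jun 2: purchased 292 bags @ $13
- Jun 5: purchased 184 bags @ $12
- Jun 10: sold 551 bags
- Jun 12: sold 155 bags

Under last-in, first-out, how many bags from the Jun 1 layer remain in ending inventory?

Jun 10, 551 sold [LIFO — newest first]: 184 @ $12 + 292 @ $13 + 75 @ $10 = $6,754
Jun 12, 155 sold [LIFO — newest first]: 155 @ $10 = $1,550
Total COGS = $6,754 + $1,550 = $8,304
Ending inventory: 56 @ $10 = $560

56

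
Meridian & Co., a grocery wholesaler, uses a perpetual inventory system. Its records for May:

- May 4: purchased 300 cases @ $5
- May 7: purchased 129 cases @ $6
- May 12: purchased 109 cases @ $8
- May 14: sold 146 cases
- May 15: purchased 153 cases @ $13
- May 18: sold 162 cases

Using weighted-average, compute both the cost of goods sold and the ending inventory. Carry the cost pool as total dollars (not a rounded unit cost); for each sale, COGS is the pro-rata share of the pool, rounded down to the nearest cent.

COGS = $2,126.33; ending inventory = $3,008.67

After May 4: 300 on hand, pool $1,500.00 (≈ $5.0000 each)
After May 7: 429 on hand, pool $2,274.00 (≈ $5.3007 each)
After May 12: 538 on hand, pool $3,146.00 (≈ $5.8476 each)
May 14, sell 146: 146/538 × $3,146.00 → $853.74
After May 15: 545 on hand, pool $4,281.26 (≈ $7.8555 each)
May 18, sell 162: 162/545 × $4,281.26 → $1,272.59
Total COGS = $853.74 + $1,272.59 = $2,126.33
Ending inventory (cost pool remaining) = $3,008.67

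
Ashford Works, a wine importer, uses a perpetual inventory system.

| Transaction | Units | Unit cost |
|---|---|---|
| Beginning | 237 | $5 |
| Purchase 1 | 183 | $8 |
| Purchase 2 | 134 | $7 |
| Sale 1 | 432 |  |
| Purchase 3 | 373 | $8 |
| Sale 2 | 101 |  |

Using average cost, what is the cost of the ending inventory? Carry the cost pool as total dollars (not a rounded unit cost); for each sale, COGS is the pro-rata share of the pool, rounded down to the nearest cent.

Ending inventory = $3,003.89

After Beginning: 237 on hand, pool $1,185.00 (≈ $5.0000 each)
After Purchase 1: 420 on hand, pool $2,649.00 (≈ $6.3071 each)
After Purchase 2: 554 on hand, pool $3,587.00 (≈ $6.4747 each)
Sale 1, sell 432: 432/554 × $3,587.00 → $2,797.08
After Purchase 3: 495 on hand, pool $3,773.92 (≈ $7.6241 each)
Sale 2, sell 101: 101/495 × $3,773.92 → $770.03
Total COGS = $2,797.08 + $770.03 = $3,567.11
Ending inventory (cost pool remaining) = $3,003.89
Check: goods available $6,571.00 = COGS $3,567.11 + ending $3,003.89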